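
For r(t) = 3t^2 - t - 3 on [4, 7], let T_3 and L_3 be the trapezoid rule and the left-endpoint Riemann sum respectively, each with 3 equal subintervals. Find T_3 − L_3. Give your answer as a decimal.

48

T_3 = 255.
L_3 = 207.
T_3 − L_3 = 48.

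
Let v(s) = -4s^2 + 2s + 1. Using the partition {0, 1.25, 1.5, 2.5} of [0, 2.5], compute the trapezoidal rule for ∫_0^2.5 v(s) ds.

-14.0625

Subinterval widths: 1.25, 0.25, 1.
v(0) = 1, v(1.25) = -2.75, v(1.5) = -5, v(2.5) = -19.
On each subinterval the trapezoid contributes (Δs_i/2)·[v(s_{i-1}) + v(s_i)].
Sum = -14.0625.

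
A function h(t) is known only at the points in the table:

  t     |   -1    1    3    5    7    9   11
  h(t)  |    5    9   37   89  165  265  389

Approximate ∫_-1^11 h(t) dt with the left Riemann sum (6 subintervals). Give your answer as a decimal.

1140

Δt = 2.
Sum = 2·[5 + 9 + 37 + 89 + 165 + 265] = 1140.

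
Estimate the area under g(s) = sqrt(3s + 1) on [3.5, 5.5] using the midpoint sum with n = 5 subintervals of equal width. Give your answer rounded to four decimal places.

7.6026

Δs = (5.5 − 3.5)/5 = 0.4.
Midpoints: 3.7, 4.1, 4.5, 4.9, 5.3.
g(3.7) ≈ 3.4785, g(4.1) ≈ 3.6469, g(4.5) ≈ 3.8079, g(4.9) ≈ 3.9623, g(5.3) ≈ 4.1110.
Sum = Δs · [g(3.7) + g(4.1) + g(4.5) + g(4.9) + g(5.3)].
Sum ≈ 7.6026.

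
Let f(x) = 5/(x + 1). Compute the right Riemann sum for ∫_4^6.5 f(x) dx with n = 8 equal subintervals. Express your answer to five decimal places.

Δx = (6.5 − 4)/8 = 0.3125.
Right endpoints: 4.3125, 4.625, 4.9375, 5.25, 5.5625, 5.875, 6.1875, 6.5.
f(4.3125) = 16/17, f(4.625) = 8/9, f(4.9375) = 16/19, f(5.25) = 0.8, f(5.5625) = 16/21, f(5.875) = 8/11, f(6.1875) = 16/23, f(6.5) = 2/3.
Sum = Δx · [f(4.3125) + f(4.625) + f(4.9375) + ...].
Sum ≈ 1.97615.

1.97615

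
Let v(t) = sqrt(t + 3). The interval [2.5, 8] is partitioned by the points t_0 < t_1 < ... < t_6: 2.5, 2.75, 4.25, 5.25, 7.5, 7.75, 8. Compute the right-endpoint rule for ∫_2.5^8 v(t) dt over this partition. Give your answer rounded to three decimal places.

Subinterval widths: 0.25, 1.5, 1, 2.25, 0.25, 0.25.
Right endpoints: 2.75, 4.25, 5.25, 7.5, 7.75, 8.
v(2.75) ≈ 2.398, v(4.25) ≈ 2.693, v(5.25) ≈ 2.872, v(7.5) ≈ 3.240, v(7.75) ≈ 3.279, v(8) ≈ 3.317.
Sum = Σ Δt_i · v(t_i).
Sum ≈ 16.450.

16.450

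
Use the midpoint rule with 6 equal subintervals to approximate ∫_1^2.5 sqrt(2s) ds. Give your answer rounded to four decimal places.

Δs = (2.5 − 1)/6 = 0.25.
Midpoints: 1.125, 1.375, 1.625, 1.875, 2.125, 2.375.
f(1.125) ≈ 1.5000, f(1.375) ≈ 1.6583, f(1.625) ≈ 1.8028, f(1.875) ≈ 1.9365, f(2.125) ≈ 2.0616, f(2.375) ≈ 2.1794.
Sum = Δs · [f(1.125) + f(1.375) + f(1.625) + ...].
Sum ≈ 2.7846.

2.7846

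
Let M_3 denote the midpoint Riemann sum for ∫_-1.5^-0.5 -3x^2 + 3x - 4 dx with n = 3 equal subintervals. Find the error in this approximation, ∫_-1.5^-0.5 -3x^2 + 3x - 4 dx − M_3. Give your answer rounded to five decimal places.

Exact integral: ∫_-1.5^-0.5 f(x) dx = -10.25.
M_3 ≈ -10.2222222.
Error ≈ -10.25 − (-10.2222222) ≈ -0.02778.

-0.02778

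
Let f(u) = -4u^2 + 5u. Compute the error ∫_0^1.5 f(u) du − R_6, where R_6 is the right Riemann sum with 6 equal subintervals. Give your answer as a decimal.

Exact integral: ∫_0^1.5 f(u) du = 1.125.
R_6 = 0.875.
Error = 1.125 − 0.875 = 0.25.

0.25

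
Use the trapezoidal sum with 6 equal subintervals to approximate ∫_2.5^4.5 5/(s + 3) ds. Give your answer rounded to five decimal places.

1.55148

Δs = (4.5 − 2.5)/6 = 1/3.
f(2.5) = 10/11, f(17/6) = 6/7, f(19/6) = 30/37, f(3.5) = 10/13, f(23/6) = 30/41, f(25/6) = 30/43, f(4.5) = 2/3.
T_6 = (Δs/2)·[f(s_0) + 2f(s_1) + ... + 2f(s_{5}) + f(s_6)].
Sum ≈ 1.55148.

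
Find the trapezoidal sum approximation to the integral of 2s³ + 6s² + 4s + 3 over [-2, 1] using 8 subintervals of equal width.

13.7109375

Δs = (1 − (-2))/8 = 0.375.
f(-2) = 3, f(-1.625) = 3.76171875, f(-1.25) = 3.46875, f(-0.875) = 2.75390625, f(-0.5) = 2.25, f(-0.125) = 2.58984375, f(0.25) = 4.40625, f(0.625) = 8.33203125, f(1) = 15.
T_8 = (Δs/2)·[f(s_0) + 2f(s_1) + ... + 2f(s_{7}) + f(s_8)].
Sum = 13.7109375.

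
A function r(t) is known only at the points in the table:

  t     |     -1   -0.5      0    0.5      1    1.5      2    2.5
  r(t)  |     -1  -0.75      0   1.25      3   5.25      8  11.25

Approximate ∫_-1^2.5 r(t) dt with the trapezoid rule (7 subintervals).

Δt = 0.5.
T_7 = (0.5/2)·[(-1) + 2·(-0.75) + 2·0 + 2·1.25 + 2·3 + 2·5.25 + 2·8 + 11.25] = 10.9375.

10.9375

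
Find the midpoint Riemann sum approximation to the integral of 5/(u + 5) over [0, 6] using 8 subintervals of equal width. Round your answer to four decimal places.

3.9386

Δu = (6 − 0)/8 = 0.75.
Midpoints: 0.375, 1.125, 1.875, 2.625, 3.375, 4.125, 4.875, 5.625.
f(0.375) = 40/43, f(1.125) = 40/49, f(1.875) = 8/11, f(2.625) = 40/61, f(3.375) = 40/67, f(4.125) = 40/73, f(4.875) = 40/79, f(5.625) = 8/17.
Sum = Δu · [f(0.375) + f(1.125) + f(1.875) + ...].
Sum ≈ 3.9386.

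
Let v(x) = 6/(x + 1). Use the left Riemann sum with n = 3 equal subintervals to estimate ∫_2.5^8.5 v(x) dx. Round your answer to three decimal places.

Δx = (8.5 − 2.5)/3 = 2.
Left endpoints: 2.5, 4.5, 6.5.
v(2.5) = 12/7, v(4.5) = 12/11, v(6.5) = 0.8.
Sum = Δx · [v(2.5) + v(4.5) + v(6.5)].
Sum ≈ 7.210.

7.210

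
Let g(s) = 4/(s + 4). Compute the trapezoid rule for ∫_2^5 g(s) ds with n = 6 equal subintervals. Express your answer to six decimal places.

1.623145

Δs = (5 − 2)/6 = 0.5.
g(2) = 2/3, g(2.5) = 8/13, g(3) = 4/7, g(3.5) = 8/15, g(4) = 0.5, g(4.5) = 8/17, g(5) = 4/9.
T_6 = (Δs/2)·[g(s_0) + 2g(s_1) + ... + 2g(s_{5}) + g(s_6)].
Sum ≈ 1.623145.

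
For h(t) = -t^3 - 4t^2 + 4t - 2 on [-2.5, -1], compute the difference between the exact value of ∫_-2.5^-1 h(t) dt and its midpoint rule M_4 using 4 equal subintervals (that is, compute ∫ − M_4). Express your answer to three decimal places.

0.022

Exact integral: ∫_-2.5^-1 h(t) dt = -23.484375.
M_4 ≈ -23.50635.
Error ≈ -23.484375 − (-23.50635) ≈ 0.022.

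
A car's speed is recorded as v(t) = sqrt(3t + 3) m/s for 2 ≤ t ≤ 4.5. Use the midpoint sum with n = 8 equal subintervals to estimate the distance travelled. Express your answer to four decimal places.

Δt = (4.5 − 2)/8 = 0.3125.
Midpoints: 2.15625, 2.46875, 2.78125, 3.09375, 3.40625, 3.71875, 4.03125, 4.34375.
v(2.15625) ≈ 3.0771, v(2.46875) ≈ 3.2259, v(2.78125) ≈ 3.3680, v(3.09375) ≈ 3.5045, v(3.40625) ≈ 3.6358, v(3.71875) ≈ 3.7625, v(4.03125) ≈ 3.8851, v(4.34375) ≈ 4.0039.
Sum = Δt · [v(2.15625) + v(2.46875) + v(2.78125) + ...].
Sum ≈ 8.8946.

8.8946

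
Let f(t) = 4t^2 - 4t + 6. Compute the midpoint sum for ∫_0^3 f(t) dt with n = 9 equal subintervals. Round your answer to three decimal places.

Δt = (3 − 0)/9 = 1/3.
Midpoints: 1/6, 0.5, 5/6, 7/6, 1.5, 11/6, 13/6, 2.5, 17/6.
f(1/6) = 49/9, f(0.5) = 5, f(5/6) = 49/9, f(7/6) = 61/9, f(1.5) = 9, f(11/6) = 109/9, f(13/6) = 145/9, f(2.5) = 21, f(17/6) = 241/9.
Sum = Δt · [f(1/6) + f(0.5) + f(5/6) + ...].
Sum ≈ 35.889.

35.889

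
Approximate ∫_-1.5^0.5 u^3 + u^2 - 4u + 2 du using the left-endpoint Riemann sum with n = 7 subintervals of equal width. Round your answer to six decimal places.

8.831633

Δu = (0.5 − (-1.5))/7 = 2/7.
Left endpoints: -1.5, -17/14, -13/14, -9/14, -5/14, -1/14, 3/14.
f(-1.5) = 6.875, f(-17/14) = 17949/2744, f(-13/14) = 15849/2744, f(-9/14) = 12949/2744, f(-5/14) = 9633/2744, f(-1/14) = 6285/2744, f(3/14) = 3289/2744.
Sum = Δu · [f(-1.5) + f(-17/14) + f(-13/14) + ...].
Sum ≈ 8.831633.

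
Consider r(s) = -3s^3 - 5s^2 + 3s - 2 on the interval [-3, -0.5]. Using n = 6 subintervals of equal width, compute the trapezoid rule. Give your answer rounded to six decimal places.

-1.435909

Δs = (-0.5 − (-3))/6 = 5/12.
r(-3) = 25, r(-31/12) = 4955/576, r(-13/6) = -35/24, r(-1.75) = -6.484375, r(-4/3) = -70/9, r(-11/12) = -6.640625, r(-0.5) = -4.375.
T_6 = (Δs/2)·[r(s_0) + 2r(s_1) + ... + 2r(s_{5}) + r(s_6)].
Sum ≈ -1.435909.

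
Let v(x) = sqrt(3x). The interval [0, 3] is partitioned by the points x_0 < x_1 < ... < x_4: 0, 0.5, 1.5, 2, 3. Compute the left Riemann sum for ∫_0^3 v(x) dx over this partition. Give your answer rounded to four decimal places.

Subinterval widths: 0.5, 1, 0.5, 1.
Left endpoints: 0, 0.5, 1.5, 2.
v(0) ≈ 0.0000, v(0.5) ≈ 1.2247, v(1.5) ≈ 2.1213, v(2) ≈ 2.4495.
Sum = Σ Δx_i · v(x_i).
Sum ≈ 4.7349.

4.7349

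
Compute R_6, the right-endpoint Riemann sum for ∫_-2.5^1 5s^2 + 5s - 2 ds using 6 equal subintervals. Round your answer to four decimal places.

6.0237

Δs = (1 − (-2.5))/6 = 7/12.
Right endpoints: -23/12, -4/3, -0.75, -1/6, 5/12, 1.
f(-23/12) = 977/144, f(-4/3) = 2/9, f(-0.75) = -2.9375, f(-1/6) = -97/36, f(5/12) = 137/144, f(1) = 8.
Sum = Δs · [f(-23/12) + f(-4/3) + f(-0.75) + ...].
Sum ≈ 6.0237.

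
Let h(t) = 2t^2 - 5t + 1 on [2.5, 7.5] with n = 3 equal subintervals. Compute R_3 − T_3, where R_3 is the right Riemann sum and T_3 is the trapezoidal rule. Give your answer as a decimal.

62.5

R_3 ≈ 217.96296296.
T_3 ≈ 155.46296296.
R_3 − T_3 = 62.5.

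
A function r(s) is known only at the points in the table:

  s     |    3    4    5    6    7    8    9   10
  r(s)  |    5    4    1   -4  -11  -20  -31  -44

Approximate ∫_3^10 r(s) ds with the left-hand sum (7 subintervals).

Δs = 1.
Sum = 1·[5 + 4 + 1 + (-4) + (-11) + (-20) + (-31)] = -56.

-56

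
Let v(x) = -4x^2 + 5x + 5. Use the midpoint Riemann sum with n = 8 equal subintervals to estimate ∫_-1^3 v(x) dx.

Δx = (3 − (-1))/8 = 0.5.
Midpoints: -0.75, -0.25, 0.25, 0.75, 1.25, 1.75, 2.25, 2.75.
v(-0.75) = -1, v(-0.25) = 3.5, v(0.25) = 6, v(0.75) = 6.5, v(1.25) = 5, v(1.75) = 1.5, v(2.25) = -4, v(2.75) = -11.5.
Sum = Δx · [v(-0.75) + v(-0.25) + v(0.25) + ...].
Sum = 3.

3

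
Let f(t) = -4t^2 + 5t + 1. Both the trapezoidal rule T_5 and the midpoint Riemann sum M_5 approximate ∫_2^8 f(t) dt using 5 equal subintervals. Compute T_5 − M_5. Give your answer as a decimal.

-8.64

T_5 = -521.76.
M_5 = -513.12.
T_5 − M_5 = -8.64.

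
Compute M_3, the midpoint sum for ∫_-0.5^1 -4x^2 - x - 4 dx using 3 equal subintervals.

-7.75

Δx = (1 − (-0.5))/3 = 0.5.
Midpoints: -0.25, 0.25, 0.75.
f(-0.25) = -4, f(0.25) = -4.5, f(0.75) = -7.
Sum = Δx · [f(-0.25) + f(0.25) + f(0.75)].
Sum = -7.75.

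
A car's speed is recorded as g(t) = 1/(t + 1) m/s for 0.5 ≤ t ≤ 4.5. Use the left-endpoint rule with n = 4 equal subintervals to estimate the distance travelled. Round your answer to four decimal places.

Δt = (4.5 − 0.5)/4 = 1.
Left endpoints: 0.5, 1.5, 2.5, 3.5.
g(0.5) = 2/3, g(1.5) = 0.4, g(2.5) = 2/7, g(3.5) = 2/9.
Sum = Δt · [g(0.5) + g(1.5) + g(2.5) + g(3.5)].
Sum ≈ 1.5746.

1.5746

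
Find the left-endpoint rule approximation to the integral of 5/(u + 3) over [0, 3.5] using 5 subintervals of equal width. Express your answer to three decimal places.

Δu = (3.5 − 0)/5 = 0.7.
Left endpoints: 0, 0.7, 1.4, 2.1, 2.8.
f(0) = 5/3, f(0.7) = 50/37, f(1.4) = 25/22, f(2.1) = 50/51, f(2.8) = 25/29.
Sum = Δu · [f(0) + f(0.7) + f(1.4) + f(2.1) + f(2.8)].
Sum ≈ 4.198.

4.198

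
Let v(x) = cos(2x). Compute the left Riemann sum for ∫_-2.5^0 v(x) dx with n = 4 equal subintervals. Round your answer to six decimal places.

-0.639199

Δx = (0 − (-2.5))/4 = 0.625.
Left endpoints: -2.5, -1.875, -1.25, -0.625.
v(-2.5) ≈ 0.283662, v(-1.875) ≈ -0.820559, v(-1.25) ≈ -0.801144, v(-0.625) ≈ 0.315322.
Sum = Δx · [v(-2.5) + v(-1.875) + v(-1.25) + v(-0.625)].
Sum ≈ -0.639199.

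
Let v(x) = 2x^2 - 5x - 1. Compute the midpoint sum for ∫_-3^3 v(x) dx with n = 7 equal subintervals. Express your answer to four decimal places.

Δx = (3 − (-3))/7 = 6/7.
Midpoints: -18/7, -12/7, -6/7, 0, 6/7, 12/7, 18/7.
v(-18/7) = 1229/49, v(-12/7) = 659/49, v(-6/7) = 233/49, v(0) = -1, v(6/7) = -187/49, v(12/7) = -181/49, v(18/7) = -31/49.
Sum = Δx · [v(-18/7) + v(-12/7) + v(-6/7) + ...].
Sum ≈ 29.2653.

29.2653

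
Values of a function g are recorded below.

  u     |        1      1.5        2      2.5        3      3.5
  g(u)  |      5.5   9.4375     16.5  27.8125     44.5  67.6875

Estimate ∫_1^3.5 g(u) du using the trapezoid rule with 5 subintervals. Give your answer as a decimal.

Δu = 0.5.
T_5 = (0.5/2)·[5.5 + 2·9.4375 + 2·16.5 + 2·27.8125 + 2·44.5 + 67.6875] = 67.421875.

67.421875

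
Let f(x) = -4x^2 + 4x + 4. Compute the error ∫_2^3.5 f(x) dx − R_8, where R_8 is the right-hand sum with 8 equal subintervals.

2.56640625

Exact integral: ∫_2^3.5 f(x) dx = -24.
R_8 = -26.56640625.
Error = -24 − (-26.56640625) = 2.56640625.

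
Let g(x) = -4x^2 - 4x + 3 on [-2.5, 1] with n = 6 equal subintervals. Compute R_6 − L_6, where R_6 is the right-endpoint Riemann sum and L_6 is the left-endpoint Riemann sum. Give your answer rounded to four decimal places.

R_6 ≈ 0.081019.
L_6 ≈ -4.002315.
R_6 − L_6 ≈ 4.0833.

4.0833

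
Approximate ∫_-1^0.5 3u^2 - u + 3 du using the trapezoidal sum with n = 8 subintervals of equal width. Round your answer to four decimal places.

Δu = (0.5 − (-1))/8 = 0.1875.
f(-1) = 7, f(-0.8125) = 5.79296875, f(-0.625) = 4.796875, f(-0.4375) = 4.01171875, f(-0.25) = 3.4375, f(-0.0625) = 3.07421875, f(0.125) = 2.921875, f(0.3125) = 2.98046875, f(0.5) = 3.25.
T_8 = (Δu/2)·[f(u_0) + 2f(u_1) + ... + 2f(u_{7}) + f(u_8)].
Sum ≈ 6.0264.

6.0264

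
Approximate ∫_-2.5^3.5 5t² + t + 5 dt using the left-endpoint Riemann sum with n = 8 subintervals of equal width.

119.8125

Δt = (3.5 − (-2.5))/8 = 0.75.
Left endpoints: -2.5, -1.75, -1, -0.25, 0.5, 1.25, 2, 2.75.
f(-2.5) = 33.75, f(-1.75) = 18.5625, f(-1) = 9, f(-0.25) = 5.0625, f(0.5) = 6.75, f(1.25) = 14.0625, f(2) = 27, f(2.75) = 45.5625.
Sum = Δt · [f(-2.5) + f(-1.75) + f(-1) + ...].
Sum = 119.8125.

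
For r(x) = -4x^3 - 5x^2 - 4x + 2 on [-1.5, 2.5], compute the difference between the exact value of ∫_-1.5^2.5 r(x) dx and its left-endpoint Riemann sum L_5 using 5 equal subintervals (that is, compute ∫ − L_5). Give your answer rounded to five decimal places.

Exact integral: ∫_-1.5^2.5 r(x) dx ≈ -65.6666667.
L_5 = -25.56.
Error ≈ -65.6666667 − (-25.56) ≈ -40.10667.

-40.10667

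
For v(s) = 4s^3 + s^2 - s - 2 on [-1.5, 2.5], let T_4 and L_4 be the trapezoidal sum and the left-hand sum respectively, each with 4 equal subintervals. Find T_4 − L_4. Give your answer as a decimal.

T_4 = 35.
L_4 = -3.
T_4 − L_4 = 38.

38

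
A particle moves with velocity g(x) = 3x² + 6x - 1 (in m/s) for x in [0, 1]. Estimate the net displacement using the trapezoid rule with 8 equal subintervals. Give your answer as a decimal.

Δx = (1 − 0)/8 = 0.125.
g(0) = -1, g(0.125) = -0.203125, g(0.25) = 0.6875, g(0.375) = 1.671875, g(0.5) = 2.75, g(0.625) = 3.921875, g(0.75) = 5.1875, g(0.875) = 6.546875, g(1) = 8.
T_8 = (Δx/2)·[g(x_0) + 2g(x_1) + ... + 2g(x_{7}) + g(x_8)].
Sum = 3.0078125.

3.0078125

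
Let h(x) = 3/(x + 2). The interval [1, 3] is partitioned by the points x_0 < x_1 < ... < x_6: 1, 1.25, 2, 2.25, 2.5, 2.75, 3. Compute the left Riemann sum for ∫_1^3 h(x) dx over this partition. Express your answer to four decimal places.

Subinterval widths: 0.25, 0.75, 0.25, 0.25, 0.25, 0.25.
Left endpoints: 1, 1.25, 2, 2.25, 2.5, 2.75.
h(1) = 1, h(1.25) = 12/13, h(2) = 0.75, h(2.25) = 12/17, h(2.5) = 2/3, h(2.75) = 12/19.
Sum = Σ Δx_i · h(x_i).
Sum ≈ 1.6308.

1.6308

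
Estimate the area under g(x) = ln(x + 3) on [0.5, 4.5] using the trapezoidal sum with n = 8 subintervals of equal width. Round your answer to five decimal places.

6.72393

Δx = (4.5 − 0.5)/8 = 0.5.
g(0.5) ≈ 1.25276, g(1) ≈ 1.38629, g(1.5) ≈ 1.50408, g(2) ≈ 1.60944, g(2.5) ≈ 1.70475, g(3) ≈ 1.79176, g(3.5) ≈ 1.87180, g(4) ≈ 1.94591, g(4.5) ≈ 2.01490.
T_8 = (Δx/2)·[g(x_0) + 2g(x_1) + ... + 2g(x_{7}) + g(x_8)].
Sum ≈ 6.72393.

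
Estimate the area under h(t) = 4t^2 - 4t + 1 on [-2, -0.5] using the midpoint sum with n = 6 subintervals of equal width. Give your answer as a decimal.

19.46875

Δt = (-0.5 − (-2))/6 = 0.25.
Midpoints: -1.875, -1.625, -1.375, -1.125, -0.875, -0.625.
h(-1.875) = 22.5625, h(-1.625) = 18.0625, h(-1.375) = 14.0625, h(-1.125) = 10.5625, h(-0.875) = 7.5625, h(-0.625) = 5.0625.
Sum = Δt · [h(-1.875) + h(-1.625) + h(-1.375) + ...].
Sum = 19.46875.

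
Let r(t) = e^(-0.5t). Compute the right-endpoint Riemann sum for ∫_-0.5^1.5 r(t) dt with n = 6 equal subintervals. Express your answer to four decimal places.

1.4918

Δt = (1.5 − (-0.5))/6 = 1/3.
Right endpoints: -1/6, 1/6, 0.5, 5/6, 7/6, 1.5.
r(-1/6) ≈ 1.0869, r(1/6) ≈ 0.9200, r(0.5) ≈ 0.7788, r(5/6) ≈ 0.6592, r(7/6) ≈ 0.5580, r(1.5) ≈ 0.4724.
Sum = Δt · [r(-1/6) + r(1/6) + r(0.5) + ...].
Sum ≈ 1.4918.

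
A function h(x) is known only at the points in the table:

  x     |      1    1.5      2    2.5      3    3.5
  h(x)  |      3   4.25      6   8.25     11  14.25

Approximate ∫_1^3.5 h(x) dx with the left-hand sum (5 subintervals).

16.25

Δx = 0.5.
Sum = 0.5·[3 + 4.25 + 6 + 8.25 + 11] = 16.25.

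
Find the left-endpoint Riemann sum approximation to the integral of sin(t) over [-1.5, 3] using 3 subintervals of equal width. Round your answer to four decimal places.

Δt = (3 − (-1.5))/3 = 1.5.
Left endpoints: -1.5, 0, 1.5.
f(-1.5) ≈ -0.9975, f(0) ≈ 0.0000, f(1.5) ≈ 0.9975.
Sum = Δt · [f(-1.5) + f(0) + f(1.5)].
Sum ≈ 0.0000.

0.0000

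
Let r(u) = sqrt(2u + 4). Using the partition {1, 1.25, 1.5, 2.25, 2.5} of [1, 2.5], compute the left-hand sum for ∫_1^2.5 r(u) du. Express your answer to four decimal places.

3.9629

Subinterval widths: 0.25, 0.25, 0.75, 0.25.
Left endpoints: 1, 1.25, 1.5, 2.25.
r(1) ≈ 2.4495, r(1.25) ≈ 2.5495, r(1.5) ≈ 2.6458, r(2.25) ≈ 2.9155.
Sum = Σ Δu_i · r(u_i).
Sum ≈ 3.9629.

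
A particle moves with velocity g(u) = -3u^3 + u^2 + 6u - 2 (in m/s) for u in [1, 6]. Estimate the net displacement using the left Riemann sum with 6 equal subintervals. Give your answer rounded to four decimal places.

Δu = (6 − 1)/6 = 5/6.
Left endpoints: 1, 11/6, 8/3, 3.5, 13/3, 31/6.
g(1) = 2, g(11/6) = -6.125, g(8/3) = -322/9, g(3.5) = -97.375, g(13/3) = -604/3, g(31/6) = -25781/72.
Sum = Δu · [g(1) + g(11/6) + g(8/3) + ...].
Sum ≈ -580.5671.

-580.5671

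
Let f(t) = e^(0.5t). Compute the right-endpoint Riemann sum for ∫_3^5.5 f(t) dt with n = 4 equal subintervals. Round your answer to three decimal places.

25.991

Δt = (5.5 − 3)/4 = 0.625.
Right endpoints: 3.625, 4.25, 4.875, 5.5.
f(3.625) ≈ 6.126, f(4.25) ≈ 8.373, f(4.875) ≈ 11.444, f(5.5) ≈ 15.643.
Sum = Δt · [f(3.625) + f(4.25) + f(4.875) + f(5.5)].
Sum ≈ 25.991.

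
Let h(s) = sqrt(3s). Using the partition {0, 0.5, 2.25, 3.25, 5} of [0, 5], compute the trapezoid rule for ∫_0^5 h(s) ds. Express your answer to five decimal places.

12.63249

Subinterval widths: 0.5, 1.75, 1, 1.75.
h(0) ≈ 0.00000, h(0.5) ≈ 1.22474, h(2.25) ≈ 2.59808, h(3.25) ≈ 3.12250, h(5) ≈ 3.87298.
On each subinterval the trapezoid contributes (Δs_i/2)·[h(s_{i-1}) + h(s_i)].
Sum ≈ 12.63249.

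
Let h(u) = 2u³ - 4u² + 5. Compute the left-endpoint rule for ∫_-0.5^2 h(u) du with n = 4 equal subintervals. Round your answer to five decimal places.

Δu = (2 − (-0.5))/4 = 0.625.
Left endpoints: -0.5, 0.125, 0.75, 1.375.
h(-0.5) = 3.75, h(0.125) = 4.94140625, h(0.75) = 3.59375, h(1.375) = 2.63671875.
Sum = Δu · [h(-0.5) + h(0.125) + h(0.75) + h(1.375)].
Sum ≈ 9.32617.

9.32617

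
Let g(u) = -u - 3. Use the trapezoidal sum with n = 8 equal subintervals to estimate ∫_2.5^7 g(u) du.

-34.875

Δu = (7 − 2.5)/8 = 0.5625.
g(2.5) = -5.5, g(3.0625) = -6.0625, g(3.625) = -6.625, g(4.1875) = -7.1875, g(4.75) = -7.75, g(5.3125) = -8.3125, g(5.875) = -8.875, g(6.4375) = -9.4375, g(7) = -10.
T_8 = (Δu/2)·[g(u_0) + 2g(u_1) + ... + 2g(u_{7}) + g(u_8)].
Sum = -34.875.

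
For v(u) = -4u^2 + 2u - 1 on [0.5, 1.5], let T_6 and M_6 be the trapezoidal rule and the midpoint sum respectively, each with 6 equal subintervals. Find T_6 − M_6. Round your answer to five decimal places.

-0.02778

T_6 ≈ -3.3518519.
M_6 ≈ -3.3240741.
T_6 − M_6 ≈ -0.02778.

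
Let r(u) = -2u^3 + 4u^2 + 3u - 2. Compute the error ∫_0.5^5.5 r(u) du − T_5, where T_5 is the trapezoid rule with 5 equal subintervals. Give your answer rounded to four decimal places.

Exact integral: ∫_0.5^5.5 r(u) du ≈ -200.833333.
T_5 = -212.5.
Error ≈ -200.833333 − (-212.5) ≈ 11.6667.

11.6667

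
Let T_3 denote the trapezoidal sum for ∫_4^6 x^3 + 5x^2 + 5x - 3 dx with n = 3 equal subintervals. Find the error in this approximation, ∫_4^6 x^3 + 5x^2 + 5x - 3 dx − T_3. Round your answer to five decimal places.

Exact integral: ∫_4^6 f(x) dx ≈ 557.3333333.
T_3 ≈ 560.2962963.
Error ≈ 557.3333333 − 560.2962963 ≈ -2.96296.

-2.96296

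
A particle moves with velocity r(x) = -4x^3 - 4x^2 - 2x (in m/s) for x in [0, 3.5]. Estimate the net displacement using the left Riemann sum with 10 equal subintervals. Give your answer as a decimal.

-181.453125

Δx = (3.5 − 0)/10 = 0.35.
Left endpoints: 0, 0.35, 0.7, 1.05, 1.4, 1.75, 2.1, 2.45, 2.8, 3.15.
r(0) = 0, r(0.35) = -1.3615, r(0.7) = -4.732, r(1.05) = -11.1405, r(1.4) = -21.616, r(1.75) = -37.1875, r(2.1) = -58.884, r(2.45) = -87.7345, r(2.8) = -124.768, r(3.15) = -171.0135.
Sum = Δx · [r(0) + r(0.35) + r(0.7) + ...].
Sum = -181.453125.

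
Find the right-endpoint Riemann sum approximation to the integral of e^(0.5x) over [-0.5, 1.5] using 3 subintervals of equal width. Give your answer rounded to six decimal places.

3.147201

Δx = (1.5 − (-0.5))/3 = 2/3.
Right endpoints: 1/6, 5/6, 1.5.
f(1/6) ≈ 1.086904, f(5/6) ≈ 1.516897, f(1.5) ≈ 2.117000.
Sum = Δx · [f(1/6) + f(5/6) + f(1.5)].
Sum ≈ 3.147201.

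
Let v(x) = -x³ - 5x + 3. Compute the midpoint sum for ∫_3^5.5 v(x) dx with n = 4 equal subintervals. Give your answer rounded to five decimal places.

Δx = (5.5 − 3)/4 = 0.625.
Midpoints: 3.3125, 3.9375, 4.5625, 5.1875.
v(3.3125) = -204429/4096, v(3.9375) = -318399/4096, v(4.5625) = -470169/4096, v(5.1875) = -665739/4096.
Sum = Δx · [v(3.3125) + v(3.9375) + v(4.5625) + v(5.1875)].
Sum ≈ -253.10303.

-253.10303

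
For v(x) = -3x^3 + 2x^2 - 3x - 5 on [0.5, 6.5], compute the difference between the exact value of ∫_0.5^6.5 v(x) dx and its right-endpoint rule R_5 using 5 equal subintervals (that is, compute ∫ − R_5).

Exact integral: ∫_0.5^6.5 v(x) dx = -1248.75.
R_5 = -1745.73.
Error = -1248.75 − (-1745.73) = 496.98.

496.98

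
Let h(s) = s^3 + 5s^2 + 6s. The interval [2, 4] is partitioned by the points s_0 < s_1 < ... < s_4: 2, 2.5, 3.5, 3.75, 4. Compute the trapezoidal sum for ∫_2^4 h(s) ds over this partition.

Subinterval widths: 0.5, 1, 0.25, 0.25.
h(2) = 40, h(2.5) = 61.875, h(3.5) = 125.125, h(3.75) = 145.546875, h(4) = 168.
On each subinterval the trapezoid contributes (Δs_i/2)·[h(s_{i-1}) + h(s_i)].
Sum = 191.99609375.

191.99609375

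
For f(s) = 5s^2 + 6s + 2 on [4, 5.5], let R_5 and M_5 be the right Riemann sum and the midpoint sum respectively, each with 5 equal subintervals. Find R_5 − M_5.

R_5 = 228.525.
M_5 = 216.31875.
R_5 − M_5 = 12.20625.

12.20625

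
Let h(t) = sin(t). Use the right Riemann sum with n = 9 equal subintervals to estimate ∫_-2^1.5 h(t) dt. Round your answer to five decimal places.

-0.10997

Δt = (1.5 − (-2))/9 = 7/18.
Right endpoints: -29/18, -11/9, -5/6, -4/9, -1/18, 1/3, 13/18, 10/9, 1.5.
h(-29/18) ≈ -0.99919, h(-11/9) ≈ -0.93986, h(-5/6) ≈ -0.74018, h(-4/9) ≈ -0.42996, h(-1/18) ≈ -0.05553, h(1/3) ≈ 0.32719, h(13/18) ≈ 0.66105, h(10/9) ≈ 0.89619, h(1.5) ≈ 0.99749.
Sum = Δt · [h(-29/18) + h(-11/9) + h(-5/6) + ...].
Sum ≈ -0.10997.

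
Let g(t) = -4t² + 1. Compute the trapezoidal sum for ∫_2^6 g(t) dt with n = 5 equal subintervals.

-275.04

Δt = (6 − 2)/5 = 0.8.
g(2) = -15, g(2.8) = -30.36, g(3.6) = -50.84, g(4.4) = -76.44, g(5.2) = -107.16, g(6) = -143.
T_5 = (Δt/2)·[g(t_0) + 2g(t_1) + ... + 2g(t_{4}) + g(t_5)].
Sum = -275.04.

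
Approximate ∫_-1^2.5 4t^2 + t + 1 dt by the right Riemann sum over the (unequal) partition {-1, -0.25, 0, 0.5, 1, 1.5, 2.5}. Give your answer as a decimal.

39.5

Subinterval widths: 0.75, 0.25, 0.5, 0.5, 0.5, 1.
Right endpoints: -0.25, 0, 0.5, 1, 1.5, 2.5.
f(-0.25) = 1, f(0) = 1, f(0.5) = 2.5, f(1) = 6, f(1.5) = 11.5, f(2.5) = 28.5.
Sum = Σ Δt_i · f(t_i).
Sum = 39.5.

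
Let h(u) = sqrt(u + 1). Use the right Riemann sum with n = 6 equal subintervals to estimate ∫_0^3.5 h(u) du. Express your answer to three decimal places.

Δu = (3.5 − 0)/6 = 7/12.
Right endpoints: 7/12, 7/6, 1.75, 7/3, 35/12, 3.5.
h(7/12) ≈ 1.258, h(7/6) ≈ 1.472, h(1.75) ≈ 1.658, h(7/3) ≈ 1.826, h(35/12) ≈ 1.979, h(3.5) ≈ 2.121.
Sum = Δu · [h(7/12) + h(7/6) + h(1.75) + ...].
Sum ≈ 6.017.

6.017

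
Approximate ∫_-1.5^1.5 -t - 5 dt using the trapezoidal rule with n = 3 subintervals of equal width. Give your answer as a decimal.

Δt = (1.5 − (-1.5))/3 = 1.
f(-1.5) = -3.5, f(-0.5) = -4.5, f(0.5) = -5.5, f(1.5) = -6.5.
T_3 = (Δt/2)·[f(t_0) + 2f(t_1) + 2f(t_2) + f(t_3)].
Sum = -15.

-15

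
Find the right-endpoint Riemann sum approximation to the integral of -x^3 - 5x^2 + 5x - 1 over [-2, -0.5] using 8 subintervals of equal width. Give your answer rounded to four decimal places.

-18.3040

Δx = (-0.5 − (-2))/8 = 0.1875.
Right endpoints: -1.8125, -1.625, -1.4375, -1.25, -1.0625, -0.875, -0.6875, -0.5.
f(-1.8125) = -84107/4096, f(-1.625) = -9235/512, f(-1.4375) = -63689/4096, f(-1.25) = -13.109375, f(-1.0625) = -44063/4096, f(-0.875) = -4369/512, f(-0.6875) = -26525/4096, f(-0.5) = -4.625.
Sum = Δx · [f(-1.8125) + f(-1.625) + f(-1.4375) + ...].
Sum ≈ -18.3040.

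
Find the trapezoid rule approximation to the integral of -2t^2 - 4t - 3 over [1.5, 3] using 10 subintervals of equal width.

-33.76125

Δt = (3 − 1.5)/10 = 0.15.
f(1.5) = -13.5, f(1.65) = -15.045, f(1.8) = -16.68, f(1.95) = -18.405, f(2.1) = -20.22, f(2.25) = -22.125, f(2.4) = -24.12, f(2.55) = -26.205, f(2.7) = -28.38, f(2.85) = -30.645, f(3) = -33.
T_10 = (Δt/2)·[f(t_0) + 2f(t_1) + ... + 2f(t_{9}) + f(t_10)].
Sum = -33.76125.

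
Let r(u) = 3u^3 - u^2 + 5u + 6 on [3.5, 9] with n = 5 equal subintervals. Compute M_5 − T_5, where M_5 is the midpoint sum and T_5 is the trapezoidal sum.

-91.9221875

M_5 = 4753.7290625.
T_5 = 4845.65125.
M_5 − T_5 = -91.9221875.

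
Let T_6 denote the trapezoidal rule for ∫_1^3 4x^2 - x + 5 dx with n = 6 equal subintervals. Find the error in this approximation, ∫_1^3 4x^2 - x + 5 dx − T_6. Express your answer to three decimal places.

-0.148

Exact integral: ∫_1^3 f(x) dx ≈ 40.66667.
T_6 ≈ 40.81481.
Error ≈ 40.66667 − 40.81481 ≈ -0.148.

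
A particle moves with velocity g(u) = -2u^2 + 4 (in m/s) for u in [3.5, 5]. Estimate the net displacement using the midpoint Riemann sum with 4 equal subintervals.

-48.71484375

Δu = (5 − 3.5)/4 = 0.375.
Midpoints: 3.6875, 4.0625, 4.4375, 4.8125.
g(3.6875) = -23.1953125, g(4.0625) = -29.0078125, g(4.4375) = -35.3828125, g(4.8125) = -42.3203125.
Sum = Δu · [g(3.6875) + g(4.0625) + g(4.4375) + g(4.8125)].
Sum = -48.71484375.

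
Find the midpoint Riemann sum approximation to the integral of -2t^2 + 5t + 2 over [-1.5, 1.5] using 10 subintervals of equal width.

1.545

Δt = (1.5 − (-1.5))/10 = 0.3.
Midpoints: -1.35, -1.05, -0.75, -0.45, -0.15, 0.15, 0.45, 0.75, 1.05, 1.35.
f(-1.35) = -8.395, f(-1.05) = -5.455, f(-0.75) = -2.875, f(-0.45) = -0.655, f(-0.15) = 1.205, f(0.15) = 2.705, f(0.45) = 3.845, f(0.75) = 4.625, f(1.05) = 5.045, f(1.35) = 5.105.
Sum = Δt · [f(-1.35) + f(-1.05) + f(-0.75) + ...].
Sum = 1.545.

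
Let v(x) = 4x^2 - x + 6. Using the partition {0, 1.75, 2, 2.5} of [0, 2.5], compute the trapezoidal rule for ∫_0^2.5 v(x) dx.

36.375

Subinterval widths: 1.75, 0.25, 0.5.
v(0) = 6, v(1.75) = 16.5, v(2) = 20, v(2.5) = 28.5.
On each subinterval the trapezoid contributes (Δx_i/2)·[v(x_{i-1}) + v(x_i)].
Sum = 36.375.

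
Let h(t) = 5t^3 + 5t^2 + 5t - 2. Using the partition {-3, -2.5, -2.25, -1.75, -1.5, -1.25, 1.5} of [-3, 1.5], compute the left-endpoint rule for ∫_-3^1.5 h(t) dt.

Subinterval widths: 0.5, 0.25, 0.5, 0.25, 0.25, 2.75.
Left endpoints: -3, -2.5, -2.25, -1.75, -1.5, -1.25.
h(-3) = -107, h(-2.5) = -61.375, h(-2.25) = -44.890625, h(-1.75) = -22.234375, h(-1.5) = -15.125, h(-1.25) = -10.203125.
Sum = Σ Δt_i · h(t_i).
Sum = -128.6875.

-128.6875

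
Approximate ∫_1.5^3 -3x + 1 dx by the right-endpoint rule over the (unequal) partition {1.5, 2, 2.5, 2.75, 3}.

Subinterval widths: 0.5, 0.5, 0.25, 0.25.
Right endpoints: 2, 2.5, 2.75, 3.
f(2) = -5, f(2.5) = -6.5, f(2.75) = -7.25, f(3) = -8.
Sum = Σ Δx_i · f(x_i).
Sum = -9.5625.

-9.5625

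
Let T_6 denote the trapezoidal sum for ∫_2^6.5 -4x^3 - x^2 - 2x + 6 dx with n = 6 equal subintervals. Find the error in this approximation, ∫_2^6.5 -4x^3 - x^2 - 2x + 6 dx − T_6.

Exact integral: ∫_2^6.5 f(x) dx = -1869.1875.
T_6 = -1891.125.
Error = -1869.1875 − (-1891.125) = 21.9375.

21.9375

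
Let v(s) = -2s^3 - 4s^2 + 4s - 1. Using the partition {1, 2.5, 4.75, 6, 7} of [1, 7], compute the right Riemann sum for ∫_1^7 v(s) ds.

-2261.9609375

Subinterval widths: 1.5, 2.25, 1.25, 1.
Right endpoints: 2.5, 4.75, 6, 7.
v(2.5) = -47.25, v(4.75) = -286.59375, v(6) = -553, v(7) = -855.
Sum = Σ Δs_i · v(s_i).
Sum = -2261.9609375.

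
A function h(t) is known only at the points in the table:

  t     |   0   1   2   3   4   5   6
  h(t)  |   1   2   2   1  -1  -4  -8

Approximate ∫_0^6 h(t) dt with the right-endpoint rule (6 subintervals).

-8

Δt = 1.
Sum = 1·[2 + 2 + 1 + (-1) + (-4) + (-8)] = -8.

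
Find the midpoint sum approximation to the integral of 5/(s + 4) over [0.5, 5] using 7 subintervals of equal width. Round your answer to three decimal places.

Δs = (5 − 0.5)/7 = 9/14.
Midpoints: 23/28, 41/28, 59/28, 2.75, 95/28, 113/28, 131/28.
f(23/28) = 28/27, f(41/28) = 140/153, f(59/28) = 140/171, f(2.75) = 20/27, f(95/28) = 140/207, f(113/28) = 28/45, f(131/28) = 140/243.
Sum = Δs · [f(23/28) + f(41/28) + f(59/28) + ...].
Sum ≈ 3.463.

3.463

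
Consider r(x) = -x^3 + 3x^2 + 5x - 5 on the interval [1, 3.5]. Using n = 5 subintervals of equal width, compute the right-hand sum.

Δx = (3.5 − 1)/5 = 0.5.
Right endpoints: 1.5, 2, 2.5, 3, 3.5.
r(1.5) = 5.875, r(2) = 9, r(2.5) = 10.625, r(3) = 10, r(3.5) = 6.375.
Sum = Δx · [r(1.5) + r(2) + r(2.5) + r(3) + r(3.5)].
Sum = 20.9375.

20.9375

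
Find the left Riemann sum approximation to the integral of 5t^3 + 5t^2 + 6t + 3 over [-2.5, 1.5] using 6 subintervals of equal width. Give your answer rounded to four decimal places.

-44.5741

Δt = (1.5 − (-2.5))/6 = 2/3.
Left endpoints: -2.5, -11/6, -7/6, -0.5, 1/6, 5/6.
f(-2.5) = -58.875, f(-11/6) = -4753/216, f(-7/6) = -1109/216, f(-0.5) = 0.625, f(1/6) = 899/216, f(5/6) = 3103/216.
Sum = Δt · [f(-2.5) + f(-11/6) + f(-7/6) + ...].
Sum ≈ -44.5741.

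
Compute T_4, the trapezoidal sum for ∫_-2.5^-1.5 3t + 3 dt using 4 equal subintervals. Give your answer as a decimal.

Δt = (-1.5 − (-2.5))/4 = 0.25.
f(-2.5) = -4.5, f(-2.25) = -3.75, f(-2) = -3, f(-1.75) = -2.25, f(-1.5) = -1.5.
T_4 = (Δt/2)·[f(t_0) + 2f(t_1) + 2f(t_2) + 2f(t_3) + f(t_4)].
Sum = -3.

-3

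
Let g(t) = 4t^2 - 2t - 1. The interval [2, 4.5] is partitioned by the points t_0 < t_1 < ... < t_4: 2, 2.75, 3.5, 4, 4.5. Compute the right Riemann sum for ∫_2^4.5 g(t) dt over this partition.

Subinterval widths: 0.75, 0.75, 0.5, 0.5.
Right endpoints: 2.75, 3.5, 4, 4.5.
g(2.75) = 23.75, g(3.5) = 41, g(4) = 55, g(4.5) = 71.
Sum = Σ Δt_i · g(t_i).
Sum = 111.5625.

111.5625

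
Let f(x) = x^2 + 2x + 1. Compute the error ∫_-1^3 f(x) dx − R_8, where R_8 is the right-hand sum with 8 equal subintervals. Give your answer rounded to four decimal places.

-4.1667

Exact integral: ∫_-1^3 f(x) dx ≈ 21.333333.
R_8 = 25.5.
Error ≈ 21.333333 − 25.5 ≈ -4.1667.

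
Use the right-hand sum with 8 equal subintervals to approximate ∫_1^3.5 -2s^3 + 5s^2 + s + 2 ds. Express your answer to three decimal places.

1.633

Δs = (3.5 − 1)/8 = 0.3125.
Right endpoints: 1.3125, 1.625, 1.9375, 2.25, 2.5625, 2.875, 3.1875, 3.5.
f(1.3125) = 15163/2048, f(1.625) = 8.24609375, f(1.9375) = 16713/2048, f(2.25) = 6.78125, f(2.5625) = 7663/2048, f(2.875) = -1.32421875, f(3.1875) = -17987/2048, f(3.5) = -19.
Sum = Δs · [f(1.3125) + f(1.625) + f(1.9375) + ...].
Sum ≈ 1.633.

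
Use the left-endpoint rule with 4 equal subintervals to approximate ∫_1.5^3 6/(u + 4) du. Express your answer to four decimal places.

Δu = (3 − 1.5)/4 = 0.375.
Left endpoints: 1.5, 1.875, 2.25, 2.625.
f(1.5) = 12/11, f(1.875) = 48/47, f(2.25) = 0.96, f(2.625) = 48/53.
Sum = Δu · [f(1.5) + f(1.875) + f(2.25) + f(2.625)].
Sum ≈ 1.4917.

1.4917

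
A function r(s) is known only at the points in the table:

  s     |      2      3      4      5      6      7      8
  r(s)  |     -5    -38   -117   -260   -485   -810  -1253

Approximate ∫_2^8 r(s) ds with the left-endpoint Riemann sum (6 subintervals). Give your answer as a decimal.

-1715

Δs = 1.
Sum = 1·[(-5) + (-38) + (-117) + (-260) + (-485) + (-810)] = -1715.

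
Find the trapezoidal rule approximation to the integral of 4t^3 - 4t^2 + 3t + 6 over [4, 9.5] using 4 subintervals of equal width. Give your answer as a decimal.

Δt = (9.5 − 4)/4 = 1.375.
f(4) = 210, f(5.375) = 527.7109375, f(6.75) = 1074.1875, f(8.125) = 1911.8203125, f(9.5) = 3103.
T_4 = (Δt/2)·[f(t_0) + 2f(t_1) + 2f(t_2) + 2f(t_3) + f(t_4)].
Sum = 7109.05078125.

7109.05078125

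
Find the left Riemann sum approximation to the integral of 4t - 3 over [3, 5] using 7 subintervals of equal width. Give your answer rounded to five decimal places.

Δt = (5 − 3)/7 = 2/7.
Left endpoints: 3, 23/7, 25/7, 27/7, 29/7, 31/7, 33/7.
f(3) = 9, f(23/7) = 71/7, f(25/7) = 79/7, f(27/7) = 87/7, f(29/7) = 95/7, f(31/7) = 103/7, f(33/7) = 111/7.
Sum = Δt · [f(3) + f(23/7) + f(25/7) + ...].
Sum ≈ 24.85714.

24.85714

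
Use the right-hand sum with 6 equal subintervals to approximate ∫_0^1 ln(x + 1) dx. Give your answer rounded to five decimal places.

Δx = (1 − 0)/6 = 1/6.
Right endpoints: 1/6, 1/3, 0.5, 2/3, 5/6, 1.
f(1/6) ≈ 0.15415, f(1/3) ≈ 0.28768, f(0.5) ≈ 0.40547, f(2/3) ≈ 0.51083, f(5/6) ≈ 0.60614, f(1) ≈ 0.69315.
Sum = Δx · [f(1/6) + f(1/3) + f(0.5) + ...].
Sum ≈ 0.44290.

0.44290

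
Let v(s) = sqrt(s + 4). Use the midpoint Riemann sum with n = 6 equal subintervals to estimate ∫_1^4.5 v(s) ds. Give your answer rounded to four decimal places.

Δs = (4.5 − 1)/6 = 7/12.
Midpoints: 31/24, 1.875, 59/24, 73/24, 3.625, 101/24.
v(31/24) ≈ 2.3004, v(1.875) ≈ 2.4238, v(59/24) ≈ 2.5413, v(73/24) ≈ 2.6536, v(3.625) ≈ 2.7613, v(101/24) ≈ 2.8650.
Sum = Δs · [v(31/24) + v(1.875) + v(59/24) + ...].
Sum ≈ 9.0682.

9.0682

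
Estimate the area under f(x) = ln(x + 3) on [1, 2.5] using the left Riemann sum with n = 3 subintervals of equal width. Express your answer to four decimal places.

Δx = (2.5 − 1)/3 = 0.5.
Left endpoints: 1, 1.5, 2.
f(1) ≈ 1.3863, f(1.5) ≈ 1.5041, f(2) ≈ 1.6094.
Sum = Δx · [f(1) + f(1.5) + f(2)].
Sum ≈ 2.2499.

2.2499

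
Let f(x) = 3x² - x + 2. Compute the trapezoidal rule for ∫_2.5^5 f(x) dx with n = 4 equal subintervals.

105.48828125

Δx = (5 − 2.5)/4 = 0.625.
f(2.5) = 18.25, f(3.125) = 28.171875, f(3.75) = 40.4375, f(4.375) = 55.046875, f(5) = 72.
T_4 = (Δx/2)·[f(x_0) + 2f(x_1) + 2f(x_2) + 2f(x_3) + f(x_4)].
Sum = 105.48828125.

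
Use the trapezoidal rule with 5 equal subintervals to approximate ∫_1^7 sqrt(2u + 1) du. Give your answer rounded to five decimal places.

17.59506

Δu = (7 − 1)/5 = 1.2.
f(1) ≈ 1.73205, f(2.2) ≈ 2.32379, f(3.4) ≈ 2.79285, f(4.6) ≈ 3.19374, f(5.8) ≈ 3.54965, f(7) ≈ 3.87298.
T_5 = (Δu/2)·[f(u_0) + 2f(u_1) + ... + 2f(u_{4}) + f(u_5)].
Sum ≈ 17.59506.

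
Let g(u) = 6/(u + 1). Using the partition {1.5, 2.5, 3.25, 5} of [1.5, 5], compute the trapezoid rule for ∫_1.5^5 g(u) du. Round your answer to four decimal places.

5.3397

Subinterval widths: 1, 0.75, 1.75.
g(1.5) = 2.4, g(2.5) = 12/7, g(3.25) = 24/17, g(5) = 1.
On each subinterval the trapezoid contributes (Δu_i/2)·[g(u_{i-1}) + g(u_i)].
Sum ≈ 5.3397.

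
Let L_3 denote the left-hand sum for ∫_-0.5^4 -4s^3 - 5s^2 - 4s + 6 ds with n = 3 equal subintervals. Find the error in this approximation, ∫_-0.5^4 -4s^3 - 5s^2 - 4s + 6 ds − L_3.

-221.0625

Exact integral: ∫_-0.5^4 f(s) ds = -367.3125.
L_3 = -146.25.
Error = -367.3125 − (-146.25) = -221.0625.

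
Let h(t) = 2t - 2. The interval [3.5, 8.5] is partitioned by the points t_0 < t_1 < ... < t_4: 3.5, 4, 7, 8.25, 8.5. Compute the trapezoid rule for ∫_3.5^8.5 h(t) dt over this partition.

50

Subinterval widths: 0.5, 3, 1.25, 0.25.
h(3.5) = 5, h(4) = 6, h(7) = 12, h(8.25) = 14.5, h(8.5) = 15.
On each subinterval the trapezoid contributes (Δt_i/2)·[h(t_{i-1}) + h(t_i)].
Sum = 50.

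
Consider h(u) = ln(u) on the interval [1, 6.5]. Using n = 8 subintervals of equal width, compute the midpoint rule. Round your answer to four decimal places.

Δu = (6.5 − 1)/8 = 0.6875.
Midpoints: 1.34375, 2.03125, 2.71875, 3.40625, 4.09375, 4.78125, 5.46875, 6.15625.
h(1.34375) ≈ 0.2955, h(2.03125) ≈ 0.7087, h(2.71875) ≈ 1.0002, h(3.40625) ≈ 1.2256, h(4.09375) ≈ 1.4095, h(4.78125) ≈ 1.5647, h(5.46875) ≈ 1.6991, h(6.15625) ≈ 1.8175.
Sum = Δu · [h(1.34375) + h(2.03125) + h(2.71875) + ...].
Sum ≈ 6.6829.

6.6829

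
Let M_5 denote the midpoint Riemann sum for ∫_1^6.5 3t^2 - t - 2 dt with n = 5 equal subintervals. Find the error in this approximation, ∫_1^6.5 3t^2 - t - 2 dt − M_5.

1.66375

Exact integral: ∫_1^6.5 f(t) dt = 242.
M_5 = 240.33625.
Error = 242 − 240.33625 = 1.66375.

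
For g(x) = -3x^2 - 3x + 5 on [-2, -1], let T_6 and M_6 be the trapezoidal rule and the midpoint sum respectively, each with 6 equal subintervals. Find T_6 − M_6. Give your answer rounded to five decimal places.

-0.02083

T_6 ≈ 2.4861111.
M_6 ≈ 2.5069444.
T_6 − M_6 ≈ -0.02083.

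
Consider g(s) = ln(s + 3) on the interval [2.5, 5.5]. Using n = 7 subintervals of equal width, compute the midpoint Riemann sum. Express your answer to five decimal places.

Δs = (5.5 − 2.5)/7 = 3/7.
Midpoints: 19/7, 22/7, 25/7, 4, 31/7, 34/7, 37/7.
g(19/7) ≈ 1.74297, g(22/7) ≈ 1.81529, g(25/7) ≈ 1.88273, g(4) ≈ 1.94591, g(31/7) ≈ 2.00533, g(34/7) ≈ 2.06142, g(37/7) ≈ 2.11453.
Sum = Δs · [g(19/7) + g(22/7) + g(25/7) + ...].
Sum ≈ 5.81494.

5.81494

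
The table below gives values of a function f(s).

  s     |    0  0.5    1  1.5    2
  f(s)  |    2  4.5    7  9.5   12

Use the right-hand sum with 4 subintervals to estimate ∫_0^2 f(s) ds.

16.5

Δs = 0.5.
Sum = 0.5·[4.5 + 7 + 9.5 + 12] = 16.5.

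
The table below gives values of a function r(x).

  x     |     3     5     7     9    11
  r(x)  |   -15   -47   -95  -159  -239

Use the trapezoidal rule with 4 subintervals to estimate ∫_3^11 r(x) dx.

-856

Δx = 2.
T_4 = (2/2)·[(-15) + 2·(-47) + 2·(-95) + 2·(-159) + (-239)] = -856.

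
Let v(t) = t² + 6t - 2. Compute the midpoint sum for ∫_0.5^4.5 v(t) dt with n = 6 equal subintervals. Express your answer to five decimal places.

82.18519

Δt = (4.5 − 0.5)/6 = 2/3.
Midpoints: 5/6, 1.5, 13/6, 17/6, 3.5, 25/6.
v(5/6) = 133/36, v(1.5) = 9.25, v(13/6) = 565/36, v(17/6) = 829/36, v(3.5) = 31.25, v(25/6) = 1453/36.
Sum = Δt · [v(5/6) + v(1.5) + v(13/6) + ...].
Sum ≈ 82.18519.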